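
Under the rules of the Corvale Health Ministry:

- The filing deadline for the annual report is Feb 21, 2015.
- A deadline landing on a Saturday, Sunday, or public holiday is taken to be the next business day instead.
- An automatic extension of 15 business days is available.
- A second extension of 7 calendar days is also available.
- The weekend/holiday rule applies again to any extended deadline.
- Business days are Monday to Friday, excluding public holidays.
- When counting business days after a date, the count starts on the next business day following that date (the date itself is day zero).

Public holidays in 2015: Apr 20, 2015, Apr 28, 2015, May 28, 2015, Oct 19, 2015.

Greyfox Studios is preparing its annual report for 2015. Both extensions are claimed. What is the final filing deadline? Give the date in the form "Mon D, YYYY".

Start from the fixed due date, Feb 21, 2015.
Because Feb 21, 2015 is a Saturday, the deadline becomes Feb 23, 2015 (Monday).
The 15-business-day extension runs from Feb 23, 2015 to Mar 16, 2015.
Mar 16, 2015 is a Monday and not a listed holiday, so it stands.
The 7-calendar-day extension moves the deadline from Mar 16, 2015 to Mar 23, 2015.
Since Mar 23, 2015 is a Monday and not a holiday, the date is unchanged.
The final due date is Mar 23, 2015.

Mar 23, 2015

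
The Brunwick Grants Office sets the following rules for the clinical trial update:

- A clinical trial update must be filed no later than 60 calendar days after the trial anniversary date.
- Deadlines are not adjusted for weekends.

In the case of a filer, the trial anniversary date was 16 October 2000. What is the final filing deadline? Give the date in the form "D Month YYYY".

Trigger date 16 October 2000 + 60 calendar days = 15 December 2000.
No adjustment is made for weekends or holidays, so 15 December 2000 stands.
Final deadline: 15 December 2000.

15 December 2000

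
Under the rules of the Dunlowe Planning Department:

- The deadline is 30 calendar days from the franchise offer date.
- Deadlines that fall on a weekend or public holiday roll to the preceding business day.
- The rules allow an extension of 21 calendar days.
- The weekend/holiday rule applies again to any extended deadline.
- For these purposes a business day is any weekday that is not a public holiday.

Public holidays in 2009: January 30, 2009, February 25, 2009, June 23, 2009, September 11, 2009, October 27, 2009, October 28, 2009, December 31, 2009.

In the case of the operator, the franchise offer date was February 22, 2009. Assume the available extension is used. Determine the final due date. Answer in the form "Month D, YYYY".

April 14, 2009

From February 22, 2009, 30 calendar days later is March 24, 2009.
March 24, 2009 is a Tuesday and not a listed holiday, so it stands.
Add the 21 calendar-day extension to March 24, 2009: April 14, 2009.
Since April 14, 2009 is a Tuesday and not a holiday, the date is unchanged.
The final due date is April 14, 2009.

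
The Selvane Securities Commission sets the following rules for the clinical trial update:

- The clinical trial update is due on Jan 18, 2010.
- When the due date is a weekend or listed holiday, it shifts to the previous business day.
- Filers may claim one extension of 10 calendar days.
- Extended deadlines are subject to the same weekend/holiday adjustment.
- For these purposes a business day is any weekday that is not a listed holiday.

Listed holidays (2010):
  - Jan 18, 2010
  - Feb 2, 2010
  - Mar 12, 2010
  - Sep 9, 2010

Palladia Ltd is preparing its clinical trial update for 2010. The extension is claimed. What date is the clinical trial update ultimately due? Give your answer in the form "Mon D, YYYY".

Jan 25, 2010

Start from the fixed due date, Jan 18, 2010.
Because Jan 18, 2010 is a listed holiday, the deadline becomes Jan 15, 2010 (Friday).
With the 10-day extension, Jan 15, 2010 becomes Jan 25, 2010.
Jan 25, 2010 falls on a Monday, which is a business day, so no adjustment is needed.
Final deadline: Jan 25, 2010.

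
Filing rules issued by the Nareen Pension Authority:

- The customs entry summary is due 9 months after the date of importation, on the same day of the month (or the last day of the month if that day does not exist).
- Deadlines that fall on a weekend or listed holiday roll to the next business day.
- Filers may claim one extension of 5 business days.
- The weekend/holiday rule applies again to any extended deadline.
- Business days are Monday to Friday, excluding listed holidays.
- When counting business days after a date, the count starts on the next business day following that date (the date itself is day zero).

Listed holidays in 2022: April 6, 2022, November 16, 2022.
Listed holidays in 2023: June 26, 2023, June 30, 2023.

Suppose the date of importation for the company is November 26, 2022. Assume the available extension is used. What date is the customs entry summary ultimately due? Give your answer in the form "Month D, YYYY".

September 4, 2023

9 months after November 26, 2022, on the same day of the month, is August 26, 2023.
August 26, 2023 falls on a Saturday. Rolling to the next business day gives August 28, 2023, a Monday.
The 5-business-day extension runs from August 28, 2023 to September 4, 2023.
September 4, 2023 is a Monday and not a listed holiday, so it stands.
Final deadline: September 4, 2023.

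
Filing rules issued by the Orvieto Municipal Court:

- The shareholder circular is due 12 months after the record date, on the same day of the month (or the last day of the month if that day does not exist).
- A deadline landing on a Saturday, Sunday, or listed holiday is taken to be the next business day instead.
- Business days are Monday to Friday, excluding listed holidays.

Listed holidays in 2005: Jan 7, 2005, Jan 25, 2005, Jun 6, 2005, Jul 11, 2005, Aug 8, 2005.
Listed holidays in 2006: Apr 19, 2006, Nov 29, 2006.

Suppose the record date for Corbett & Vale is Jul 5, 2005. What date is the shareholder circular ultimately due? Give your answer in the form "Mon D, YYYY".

Jul 5, 2006

12 months after Jul 5, 2005, on the same day of the month, is Jul 5, 2006.
Since Jul 5, 2006 is a Wednesday and not a holiday, the date is unchanged.
Deadline: Jul 5, 2006.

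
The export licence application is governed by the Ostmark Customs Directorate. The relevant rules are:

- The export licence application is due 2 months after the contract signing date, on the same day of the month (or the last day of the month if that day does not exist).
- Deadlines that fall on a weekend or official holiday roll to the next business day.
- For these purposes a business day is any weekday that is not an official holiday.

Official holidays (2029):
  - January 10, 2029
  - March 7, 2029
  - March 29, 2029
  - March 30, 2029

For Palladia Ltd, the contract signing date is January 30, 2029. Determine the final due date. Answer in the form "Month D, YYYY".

April 2, 2029

2 months after January 30, 2029, on the same day of the month, is March 30, 2029.
March 30, 2029 is a listed holiday, so it moves to the next business day, April 2, 2029 (Monday).
Final deadline: April 2, 2029.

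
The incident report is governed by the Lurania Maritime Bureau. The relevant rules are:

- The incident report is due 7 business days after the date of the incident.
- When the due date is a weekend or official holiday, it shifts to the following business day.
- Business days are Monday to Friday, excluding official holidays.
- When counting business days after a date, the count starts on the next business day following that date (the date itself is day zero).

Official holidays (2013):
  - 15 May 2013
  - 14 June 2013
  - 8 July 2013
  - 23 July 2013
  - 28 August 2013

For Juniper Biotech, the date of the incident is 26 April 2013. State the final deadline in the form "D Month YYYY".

7 May 2013

Counting 7 business days after 26 April 2013 (skipping weekends and listed holidays) reaches 7 May 2013.
7 May 2013 falls on a Tuesday, which is a business day, so no adjustment is needed.
So the filing is due 7 May 2013.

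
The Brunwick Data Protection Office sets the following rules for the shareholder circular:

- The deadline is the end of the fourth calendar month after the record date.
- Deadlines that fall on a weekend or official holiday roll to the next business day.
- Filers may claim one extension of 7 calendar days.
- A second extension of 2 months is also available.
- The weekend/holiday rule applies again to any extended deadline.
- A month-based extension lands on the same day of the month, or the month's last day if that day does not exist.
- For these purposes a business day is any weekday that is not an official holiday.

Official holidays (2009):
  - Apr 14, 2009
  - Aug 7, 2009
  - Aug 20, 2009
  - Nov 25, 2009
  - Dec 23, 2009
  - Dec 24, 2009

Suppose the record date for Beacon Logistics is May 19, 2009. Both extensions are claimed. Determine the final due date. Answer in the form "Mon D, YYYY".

4 months after May 19, 2009 is September 2009; that month ends on Sep 30, 2009.
Sep 30, 2009 (Wednesday) is already a business day.
Add the 7 calendar-day extension to Sep 30, 2009: Oct 7, 2009.
Oct 7, 2009 (Wednesday) is already a business day.
The 2 months extension carries Oct 7, 2009 to Dec 7, 2009.
Dec 7, 2009 (Monday) is already a business day.
So the filing is due Dec 7, 2009.

Dec 7, 2009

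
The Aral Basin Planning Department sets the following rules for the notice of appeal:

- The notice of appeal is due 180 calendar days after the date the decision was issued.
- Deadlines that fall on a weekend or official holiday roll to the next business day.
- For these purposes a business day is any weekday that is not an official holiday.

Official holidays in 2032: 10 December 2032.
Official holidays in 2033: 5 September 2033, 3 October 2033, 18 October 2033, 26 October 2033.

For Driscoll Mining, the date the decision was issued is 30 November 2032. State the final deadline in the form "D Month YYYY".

Trigger date 30 November 2032 + 180 calendar days = 29 May 2033.
Because 29 May 2033 is a Sunday, the deadline becomes 30 May 2033 (Monday).
Final deadline: 30 May 2033.

30 May 2033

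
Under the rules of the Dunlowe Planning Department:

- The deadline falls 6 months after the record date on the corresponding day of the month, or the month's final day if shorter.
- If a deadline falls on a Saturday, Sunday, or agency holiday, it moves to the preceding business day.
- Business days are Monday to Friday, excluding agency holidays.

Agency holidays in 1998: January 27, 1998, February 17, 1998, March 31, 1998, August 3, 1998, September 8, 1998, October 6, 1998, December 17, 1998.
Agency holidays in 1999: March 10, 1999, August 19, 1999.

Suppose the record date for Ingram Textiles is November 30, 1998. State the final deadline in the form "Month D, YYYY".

May 28, 1999

6 months from November 30, 1998 is May 30, 1999.
May 30, 1999 falls on a Sunday. Rolling to the preceding business day gives May 28, 1999, a Friday.
Deadline: May 28, 1999.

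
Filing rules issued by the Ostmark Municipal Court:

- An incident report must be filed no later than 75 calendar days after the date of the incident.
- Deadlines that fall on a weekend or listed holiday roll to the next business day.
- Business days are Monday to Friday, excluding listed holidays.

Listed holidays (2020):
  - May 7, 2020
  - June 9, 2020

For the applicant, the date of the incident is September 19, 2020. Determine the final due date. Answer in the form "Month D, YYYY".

December 3, 2020

Trigger date September 19, 2020 + 75 calendar days = December 3, 2020.
December 3, 2020 is a Thursday and not a listed holiday, so it stands.
Deadline: December 3, 2020.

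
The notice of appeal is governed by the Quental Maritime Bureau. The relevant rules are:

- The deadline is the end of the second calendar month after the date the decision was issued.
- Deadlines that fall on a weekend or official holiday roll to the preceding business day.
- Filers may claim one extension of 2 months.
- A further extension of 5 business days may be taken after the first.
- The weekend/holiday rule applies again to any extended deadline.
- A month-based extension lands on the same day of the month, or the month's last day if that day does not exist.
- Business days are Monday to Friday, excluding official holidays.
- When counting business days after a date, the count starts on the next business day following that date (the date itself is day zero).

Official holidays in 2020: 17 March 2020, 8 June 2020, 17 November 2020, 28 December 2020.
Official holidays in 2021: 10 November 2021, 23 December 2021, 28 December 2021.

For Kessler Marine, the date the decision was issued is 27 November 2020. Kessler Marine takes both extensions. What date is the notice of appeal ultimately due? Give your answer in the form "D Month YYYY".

5 April 2021

The second month after 27 November 2020 is January 2021, whose last day is 31 January 2021.
31 January 2021 is a Sunday; the preceding business day is 29 January 2021 (Friday).
Add 2 months to 29 January 2021: 29 March 2021.
29 March 2021 is a Monday and not a listed holiday, so it stands.
The 5-business-day extension runs from 29 March 2021 to 5 April 2021.
5 April 2021 (Monday) is already a business day.
Deadline: 5 April 2021.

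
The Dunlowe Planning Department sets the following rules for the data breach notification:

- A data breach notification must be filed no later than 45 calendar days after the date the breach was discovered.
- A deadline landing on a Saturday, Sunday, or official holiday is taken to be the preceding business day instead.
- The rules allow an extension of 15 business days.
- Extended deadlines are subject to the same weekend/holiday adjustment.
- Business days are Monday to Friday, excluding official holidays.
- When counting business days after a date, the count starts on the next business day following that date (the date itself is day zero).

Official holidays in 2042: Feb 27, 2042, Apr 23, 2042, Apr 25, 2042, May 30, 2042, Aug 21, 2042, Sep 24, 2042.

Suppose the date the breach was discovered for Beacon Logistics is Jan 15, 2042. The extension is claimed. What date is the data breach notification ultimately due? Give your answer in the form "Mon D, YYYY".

Mar 21, 2042

From Jan 15, 2042, 45 calendar days later is Mar 1, 2042.
Mar 1, 2042 falls on a Saturday. Rolling to the preceding business day gives Feb 28, 2042, a Friday.
Applying the 15-business-day extension: 15 business days after Feb 28, 2042 is Mar 21, 2042.
Mar 21, 2042 is a Friday and not a listed holiday, so it stands.
The final due date is Mar 21, 2042.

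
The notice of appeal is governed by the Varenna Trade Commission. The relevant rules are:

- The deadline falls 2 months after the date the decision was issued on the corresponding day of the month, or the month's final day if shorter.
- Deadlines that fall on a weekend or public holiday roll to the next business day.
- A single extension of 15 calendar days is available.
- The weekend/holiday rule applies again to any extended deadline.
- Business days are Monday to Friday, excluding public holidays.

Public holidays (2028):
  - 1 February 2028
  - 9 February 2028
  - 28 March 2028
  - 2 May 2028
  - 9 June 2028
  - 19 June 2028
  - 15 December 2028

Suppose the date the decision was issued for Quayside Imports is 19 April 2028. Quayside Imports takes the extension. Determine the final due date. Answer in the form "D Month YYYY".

Moving 2 months forward from 19 April 2028 on the corresponding day gives 19 June 2028.
Because 19 June 2028 is a listed holiday, the deadline becomes 20 June 2028 (Tuesday).
With the 15-day extension, 20 June 2028 becomes 5 July 2028.
5 July 2028 (Wednesday) is already a business day.
So the filing is due 5 July 2028.

5 July 2028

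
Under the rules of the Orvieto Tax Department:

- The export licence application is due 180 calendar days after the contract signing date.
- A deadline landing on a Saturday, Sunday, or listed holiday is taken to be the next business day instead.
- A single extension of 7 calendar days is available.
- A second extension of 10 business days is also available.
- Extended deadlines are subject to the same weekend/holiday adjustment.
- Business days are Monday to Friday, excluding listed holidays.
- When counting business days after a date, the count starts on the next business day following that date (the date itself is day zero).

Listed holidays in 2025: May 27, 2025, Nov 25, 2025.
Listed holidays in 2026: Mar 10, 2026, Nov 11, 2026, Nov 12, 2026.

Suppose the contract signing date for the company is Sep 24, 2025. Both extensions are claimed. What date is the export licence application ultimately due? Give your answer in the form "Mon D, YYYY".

Apr 13, 2026

From Sep 24, 2025, 180 calendar days later is Mar 23, 2026.
Mar 23, 2026 falls on a Monday, which is a business day, so no adjustment is needed.
The 7-calendar-day extension moves the deadline from Mar 23, 2026 to Mar 30, 2026.
Mar 30, 2026 is a Monday and not a listed holiday, so it stands.
Counting 10 further business days from Mar 30, 2026 reaches Apr 13, 2026.
Apr 13, 2026 (Monday) is already a business day.
Final deadline: Apr 13, 2026.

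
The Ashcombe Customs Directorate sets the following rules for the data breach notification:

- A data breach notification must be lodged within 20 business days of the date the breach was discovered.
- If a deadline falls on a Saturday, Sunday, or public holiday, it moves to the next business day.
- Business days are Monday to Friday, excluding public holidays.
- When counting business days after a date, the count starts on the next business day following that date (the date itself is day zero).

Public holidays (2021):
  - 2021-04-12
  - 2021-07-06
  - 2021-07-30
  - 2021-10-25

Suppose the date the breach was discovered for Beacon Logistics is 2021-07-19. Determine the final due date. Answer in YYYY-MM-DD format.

2021-08-17

Counting 20 business days after 2021-07-19 (skipping weekends and listed holidays) reaches 2021-08-17.
2021-08-17 (Tuesday) is already a business day.
Deadline: 2021-08-17.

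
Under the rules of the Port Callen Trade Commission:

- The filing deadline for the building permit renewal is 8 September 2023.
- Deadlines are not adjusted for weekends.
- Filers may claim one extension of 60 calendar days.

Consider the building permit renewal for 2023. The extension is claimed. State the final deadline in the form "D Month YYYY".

7 November 2023

Start from the fixed due date, 8 September 2023.
No adjustment is made for weekends or holidays, so 8 September 2023 stands.
Applying the 60-calendar-day extension: 8 September 2023 + 60 days = 7 November 2023.
No adjustment is made for weekends or holidays, so 7 November 2023 stands.
So the filing is due 7 November 2023.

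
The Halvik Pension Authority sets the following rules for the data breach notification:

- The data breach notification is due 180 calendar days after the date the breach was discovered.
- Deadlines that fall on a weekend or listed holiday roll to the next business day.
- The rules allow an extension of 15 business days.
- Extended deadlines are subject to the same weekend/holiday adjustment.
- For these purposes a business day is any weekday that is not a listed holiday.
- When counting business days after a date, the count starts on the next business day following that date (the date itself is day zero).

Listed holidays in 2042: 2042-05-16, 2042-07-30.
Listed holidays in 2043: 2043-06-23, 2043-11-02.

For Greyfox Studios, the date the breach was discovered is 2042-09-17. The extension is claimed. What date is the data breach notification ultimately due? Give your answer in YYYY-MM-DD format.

2043-04-06

180 calendar days after 2042-09-17 is 2043-03-16.
2043-03-16 is a Monday and not a listed holiday, so it stands.
Counting 15 further business days from 2043-03-16 reaches 2043-04-06.
2043-04-06 falls on a Monday, which is a business day, so no adjustment is needed.
Final deadline: 2043-04-06.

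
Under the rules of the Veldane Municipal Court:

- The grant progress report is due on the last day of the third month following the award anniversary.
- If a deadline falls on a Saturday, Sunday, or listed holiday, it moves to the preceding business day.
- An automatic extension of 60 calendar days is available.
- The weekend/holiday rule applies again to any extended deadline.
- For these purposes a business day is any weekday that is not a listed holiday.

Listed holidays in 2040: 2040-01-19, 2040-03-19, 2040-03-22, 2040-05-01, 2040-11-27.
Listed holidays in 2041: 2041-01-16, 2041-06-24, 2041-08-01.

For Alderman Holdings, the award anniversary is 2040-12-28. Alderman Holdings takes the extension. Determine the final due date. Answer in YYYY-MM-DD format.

The third month after 2040-12-28 is March 2041, whose last day is 2041-03-31.
2041-03-31 is a Sunday; the preceding business day is 2041-03-29 (Friday).
Add the 60 calendar-day extension to 2041-03-29: 2041-05-28.
Since 2041-05-28 is a Tuesday and not a holiday, the date is unchanged.
Final deadline: 2041-05-28.

2041-05-28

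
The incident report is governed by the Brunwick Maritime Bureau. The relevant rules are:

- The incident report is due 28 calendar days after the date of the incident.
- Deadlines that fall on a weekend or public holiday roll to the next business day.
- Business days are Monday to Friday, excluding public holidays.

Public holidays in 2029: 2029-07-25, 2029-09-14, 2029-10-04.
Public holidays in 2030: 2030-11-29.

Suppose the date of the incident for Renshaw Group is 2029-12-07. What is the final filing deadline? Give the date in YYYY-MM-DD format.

2030-01-04

Trigger date 2029-12-07 + 28 calendar days = 2030-01-04.
2030-01-04 (Friday) is already a business day.
The final due date is 2030-01-04.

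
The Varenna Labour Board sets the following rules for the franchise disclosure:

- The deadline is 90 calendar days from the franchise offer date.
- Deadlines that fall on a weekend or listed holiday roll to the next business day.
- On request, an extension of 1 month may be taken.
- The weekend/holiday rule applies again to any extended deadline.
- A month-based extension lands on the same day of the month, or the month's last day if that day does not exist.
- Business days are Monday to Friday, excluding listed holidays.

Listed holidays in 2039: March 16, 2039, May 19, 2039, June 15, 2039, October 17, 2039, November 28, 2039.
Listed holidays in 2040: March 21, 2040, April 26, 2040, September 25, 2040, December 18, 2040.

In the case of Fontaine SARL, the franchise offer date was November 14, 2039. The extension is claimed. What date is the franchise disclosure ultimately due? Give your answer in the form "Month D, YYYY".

Adding 90 calendar days to November 14, 2039 gives February 12, 2040.
February 12, 2040 falls on a Sunday. Rolling to the next business day gives February 13, 2040, a Monday.
Applying the 1 month extension: 1 month after February 13, 2040 is March 13, 2040.
March 13, 2040 is a Tuesday and not a listed holiday, so it stands.
The final due date is March 13, 2040.

March 13, 2040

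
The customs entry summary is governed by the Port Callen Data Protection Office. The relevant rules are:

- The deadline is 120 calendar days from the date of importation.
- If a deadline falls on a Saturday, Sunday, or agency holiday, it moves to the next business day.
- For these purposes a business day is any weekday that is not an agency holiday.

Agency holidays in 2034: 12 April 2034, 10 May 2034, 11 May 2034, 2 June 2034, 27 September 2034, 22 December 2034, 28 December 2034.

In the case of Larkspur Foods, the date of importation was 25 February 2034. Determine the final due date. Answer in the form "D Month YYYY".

120 calendar days after 25 February 2034 is 25 June 2034.
25 June 2034 falls on a Sunday. Rolling to the next business day gives 26 June 2034, a Monday.
Final deadline: 26 June 2034.

26 June 2034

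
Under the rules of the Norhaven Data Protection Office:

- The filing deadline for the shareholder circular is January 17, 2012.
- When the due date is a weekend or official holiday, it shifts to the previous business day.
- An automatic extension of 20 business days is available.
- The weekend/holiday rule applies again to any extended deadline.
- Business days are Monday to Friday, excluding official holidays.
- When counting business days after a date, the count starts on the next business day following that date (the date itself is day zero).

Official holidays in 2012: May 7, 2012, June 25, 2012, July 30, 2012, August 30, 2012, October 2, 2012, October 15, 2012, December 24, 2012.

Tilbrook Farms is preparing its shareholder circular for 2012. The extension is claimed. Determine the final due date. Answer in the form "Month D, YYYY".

February 14, 2012

Start from the fixed due date, January 17, 2012.
January 17, 2012 falls on a Tuesday, which is a business day, so no adjustment is needed.
Applying the 20-business-day extension: 20 business days after January 17, 2012 is February 14, 2012.
February 14, 2012 is a Tuesday and not a listed holiday, so it stands.
So the filing is due February 14, 2012.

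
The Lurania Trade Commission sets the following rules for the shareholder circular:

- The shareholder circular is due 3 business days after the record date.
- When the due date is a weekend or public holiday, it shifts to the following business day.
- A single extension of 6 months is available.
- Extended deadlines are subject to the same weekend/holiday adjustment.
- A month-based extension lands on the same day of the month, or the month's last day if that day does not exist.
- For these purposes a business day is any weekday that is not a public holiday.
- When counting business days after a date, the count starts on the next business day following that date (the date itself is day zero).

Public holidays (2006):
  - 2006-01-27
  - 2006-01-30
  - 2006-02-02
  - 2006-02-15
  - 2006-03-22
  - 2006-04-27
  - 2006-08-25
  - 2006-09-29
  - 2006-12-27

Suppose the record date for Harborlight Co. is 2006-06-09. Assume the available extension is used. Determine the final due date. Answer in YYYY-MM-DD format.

3 business days after 2006-06-09, excluding weekends and holidays, is 2006-06-14.
Since 2006-06-14 is a Wednesday and not a holiday, the date is unchanged.
Add 6 months to 2006-06-14: 2006-12-14.
2006-12-14 is a Thursday and not a listed holiday, so it stands.
The final due date is 2006-12-14.

2006-12-14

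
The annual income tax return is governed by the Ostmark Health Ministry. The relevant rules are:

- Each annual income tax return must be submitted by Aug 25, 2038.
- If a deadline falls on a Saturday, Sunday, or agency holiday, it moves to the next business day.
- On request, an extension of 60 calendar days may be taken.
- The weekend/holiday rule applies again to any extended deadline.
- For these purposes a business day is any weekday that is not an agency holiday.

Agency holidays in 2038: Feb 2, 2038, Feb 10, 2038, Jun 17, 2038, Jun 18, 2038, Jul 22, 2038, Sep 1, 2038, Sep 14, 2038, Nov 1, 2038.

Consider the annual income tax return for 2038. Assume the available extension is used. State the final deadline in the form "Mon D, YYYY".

Oct 25, 2038

The stated deadline is Aug 25, 2038.
Aug 25, 2038 falls on a Wednesday, which is a business day, so no adjustment is needed.
Add the 60 calendar-day extension to Aug 25, 2038: Oct 24, 2038.
Because Oct 24, 2038 is a Sunday, the deadline becomes Oct 25, 2038 (Monday).
Final deadline: Oct 25, 2038.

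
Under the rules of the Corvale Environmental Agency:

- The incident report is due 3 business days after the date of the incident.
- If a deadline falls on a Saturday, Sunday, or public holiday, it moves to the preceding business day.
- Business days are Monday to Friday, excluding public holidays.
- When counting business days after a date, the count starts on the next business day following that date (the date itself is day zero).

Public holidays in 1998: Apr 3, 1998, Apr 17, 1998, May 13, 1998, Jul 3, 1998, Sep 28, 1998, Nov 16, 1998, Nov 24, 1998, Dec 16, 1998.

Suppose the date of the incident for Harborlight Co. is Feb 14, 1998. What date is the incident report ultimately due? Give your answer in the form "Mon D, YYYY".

Feb 18, 1998

Counting 3 business days after Feb 14, 1998 (skipping weekends and listed holidays) reaches Feb 18, 1998.
Feb 18, 1998 is a Wednesday and not a listed holiday, so it stands.
The final due date is Feb 18, 1998.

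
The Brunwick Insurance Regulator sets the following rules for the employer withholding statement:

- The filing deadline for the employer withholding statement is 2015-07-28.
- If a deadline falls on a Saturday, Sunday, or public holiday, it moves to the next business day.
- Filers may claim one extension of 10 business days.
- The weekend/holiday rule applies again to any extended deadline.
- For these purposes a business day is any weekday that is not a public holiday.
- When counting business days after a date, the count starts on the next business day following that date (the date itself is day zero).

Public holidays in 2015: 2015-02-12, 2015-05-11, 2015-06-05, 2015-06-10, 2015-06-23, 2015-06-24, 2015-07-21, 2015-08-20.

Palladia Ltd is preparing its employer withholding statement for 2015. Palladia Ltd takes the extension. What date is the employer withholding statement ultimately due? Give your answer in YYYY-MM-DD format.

2015-08-11

The statutory due date is 2015-07-28.
2015-07-28 falls on a Tuesday, which is a business day, so no adjustment is needed.
Counting 10 further business days from 2015-07-28 reaches 2015-08-11.
Since 2015-08-11 is a Tuesday and not a holiday, the date is unchanged.
The final due date is 2015-08-11.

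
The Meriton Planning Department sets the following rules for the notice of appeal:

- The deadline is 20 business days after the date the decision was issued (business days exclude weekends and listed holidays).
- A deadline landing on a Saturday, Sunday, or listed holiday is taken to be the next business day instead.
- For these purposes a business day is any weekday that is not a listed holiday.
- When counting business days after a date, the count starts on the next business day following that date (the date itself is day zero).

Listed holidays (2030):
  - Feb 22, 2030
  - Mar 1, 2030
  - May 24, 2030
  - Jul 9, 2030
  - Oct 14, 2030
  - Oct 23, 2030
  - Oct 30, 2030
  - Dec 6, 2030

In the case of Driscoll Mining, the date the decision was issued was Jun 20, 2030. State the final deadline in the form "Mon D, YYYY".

Jul 19, 2030

20 business days after Jun 20, 2030, excluding weekends and holidays, is Jul 19, 2030.
Jul 19, 2030 is a Friday and not a listed holiday, so it stands.
Deadline: Jul 19, 2030.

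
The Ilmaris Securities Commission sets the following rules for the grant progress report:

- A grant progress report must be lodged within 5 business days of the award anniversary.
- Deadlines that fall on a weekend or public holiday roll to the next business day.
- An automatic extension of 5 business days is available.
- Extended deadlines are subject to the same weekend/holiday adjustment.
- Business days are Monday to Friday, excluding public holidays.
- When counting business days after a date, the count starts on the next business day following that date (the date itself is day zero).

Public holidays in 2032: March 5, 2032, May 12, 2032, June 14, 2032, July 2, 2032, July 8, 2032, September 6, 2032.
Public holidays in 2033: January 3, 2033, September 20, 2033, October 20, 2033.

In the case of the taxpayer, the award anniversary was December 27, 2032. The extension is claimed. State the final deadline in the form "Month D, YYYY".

January 11, 2033

Starting the day after December 27, 2032 and counting 5 business days lands on January 4, 2033.
Since January 4, 2033 is a Tuesday and not a holiday, the date is unchanged.
The 5-business-day extension runs from January 4, 2033 to January 11, 2033.
January 11, 2033 is a Tuesday and not a listed holiday, so it stands.
The final due date is January 11, 2033.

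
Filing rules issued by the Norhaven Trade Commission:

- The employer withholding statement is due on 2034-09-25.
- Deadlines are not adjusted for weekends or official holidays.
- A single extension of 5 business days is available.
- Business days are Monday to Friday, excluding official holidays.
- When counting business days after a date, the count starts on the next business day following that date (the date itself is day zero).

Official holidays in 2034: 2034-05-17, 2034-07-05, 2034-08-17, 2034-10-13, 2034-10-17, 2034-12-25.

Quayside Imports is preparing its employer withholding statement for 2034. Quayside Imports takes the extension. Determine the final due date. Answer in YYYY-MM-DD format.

2034-10-02

The statutory due date is 2034-09-25.
2034-09-25 falls on a Monday. The rules make no weekend/holiday allowance, so it remains 2034-09-25.
The 5-business-day extension runs from 2034-09-25 to 2034-10-02.
No adjustment is made for weekends or holidays, so 2034-10-02 stands.
So the filing is due 2034-10-02.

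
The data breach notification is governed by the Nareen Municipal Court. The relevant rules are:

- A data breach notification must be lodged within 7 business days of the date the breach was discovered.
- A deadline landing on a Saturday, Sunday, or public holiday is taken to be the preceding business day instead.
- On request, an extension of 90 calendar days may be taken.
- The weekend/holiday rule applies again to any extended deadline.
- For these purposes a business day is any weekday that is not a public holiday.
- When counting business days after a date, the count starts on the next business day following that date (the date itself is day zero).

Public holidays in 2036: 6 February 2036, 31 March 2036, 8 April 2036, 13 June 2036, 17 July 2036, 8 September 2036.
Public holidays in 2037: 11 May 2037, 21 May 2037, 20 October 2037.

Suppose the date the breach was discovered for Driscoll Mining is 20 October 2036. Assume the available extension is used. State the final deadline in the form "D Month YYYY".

7 business days after 20 October 2036, excluding weekends and holidays, is 29 October 2036.
29 October 2036 (Wednesday) is already a business day.
Add the 90 calendar-day extension to 29 October 2036: 27 January 2037.
27 January 2037 falls on a Tuesday, which is a business day, so no adjustment is needed.
The final due date is 27 January 2037.

27 January 2037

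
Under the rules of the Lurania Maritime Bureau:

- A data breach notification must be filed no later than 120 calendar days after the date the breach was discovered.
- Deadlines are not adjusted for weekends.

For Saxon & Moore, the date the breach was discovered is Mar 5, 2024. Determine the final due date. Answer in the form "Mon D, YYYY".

Jul 3, 2024

Adding 120 calendar days to Mar 5, 2024 gives Jul 3, 2024.
No adjustment is made for weekends or holidays, so Jul 3, 2024 stands.
Final deadline: Jul 3, 2024.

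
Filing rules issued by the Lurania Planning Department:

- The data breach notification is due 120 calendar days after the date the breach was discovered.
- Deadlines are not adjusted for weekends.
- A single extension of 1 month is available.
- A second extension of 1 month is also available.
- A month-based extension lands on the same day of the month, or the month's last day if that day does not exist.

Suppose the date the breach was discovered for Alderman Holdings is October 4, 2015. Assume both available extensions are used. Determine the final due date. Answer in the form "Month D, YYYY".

Trigger date October 4, 2015 + 120 calendar days = February 1, 2016.
No adjustment is made for weekends or holidays, so February 1, 2016 stands.
Applying the 1 month extension: 1 month after February 1, 2016 is March 1, 2016.
March 1, 2016 falls on a Tuesday. The rules make no weekend/holiday allowance, so it remains March 1, 2016.
Add 1 month to March 1, 2016: April 1, 2016.
No adjustment is made for weekends or holidays, so April 1, 2016 stands.
So the filing is due April 1, 2016.

April 1, 2016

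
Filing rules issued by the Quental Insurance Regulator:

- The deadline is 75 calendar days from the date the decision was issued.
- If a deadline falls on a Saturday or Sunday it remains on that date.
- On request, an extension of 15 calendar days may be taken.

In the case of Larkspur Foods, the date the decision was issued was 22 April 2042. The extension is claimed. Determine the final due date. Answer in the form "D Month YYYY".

21 July 2042

From 22 April 2042, 75 calendar days later is 6 July 2042.
6 July 2042 is a Sunday; no weekend or holiday adjustment applies.
Applying the 15-calendar-day extension: 6 July 2042 + 15 days = 21 July 2042.
21 July 2042 is a Monday; no weekend or holiday adjustment applies.
Final deadline: 21 July 2042.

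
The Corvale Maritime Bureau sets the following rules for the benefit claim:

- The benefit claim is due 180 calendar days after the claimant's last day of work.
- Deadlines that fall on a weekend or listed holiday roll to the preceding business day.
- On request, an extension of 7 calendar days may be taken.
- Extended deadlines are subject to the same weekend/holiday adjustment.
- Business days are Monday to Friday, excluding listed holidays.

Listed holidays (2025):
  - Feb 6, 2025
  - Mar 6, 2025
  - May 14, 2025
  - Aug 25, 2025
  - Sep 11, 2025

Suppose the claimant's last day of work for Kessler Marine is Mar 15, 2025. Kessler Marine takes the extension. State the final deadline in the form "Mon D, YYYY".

Sep 17, 2025

Adding 180 calendar days to Mar 15, 2025 gives Sep 11, 2025.
Because Sep 11, 2025 is a listed holiday, the deadline becomes Sep 10, 2025 (Wednesday).
With the 7-day extension, Sep 10, 2025 becomes Sep 17, 2025.
Sep 17, 2025 (Wednesday) is already a business day.
Deadline: Sep 17, 2025.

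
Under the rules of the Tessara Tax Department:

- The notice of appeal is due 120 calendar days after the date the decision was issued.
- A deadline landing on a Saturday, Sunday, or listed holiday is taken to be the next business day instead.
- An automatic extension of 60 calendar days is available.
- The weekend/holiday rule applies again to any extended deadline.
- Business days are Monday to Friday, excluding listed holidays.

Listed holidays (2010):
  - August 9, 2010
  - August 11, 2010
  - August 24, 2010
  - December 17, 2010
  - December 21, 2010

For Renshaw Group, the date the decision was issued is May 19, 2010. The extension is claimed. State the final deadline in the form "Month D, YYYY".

November 15, 2010

Adding 120 calendar days to May 19, 2010 gives September 16, 2010.
September 16, 2010 falls on a Thursday, which is a business day, so no adjustment is needed.
Applying the 60-calendar-day extension: September 16, 2010 + 60 days = November 15, 2010.
November 15, 2010 is a Monday and not a listed holiday, so it stands.
So the filing is due November 15, 2010.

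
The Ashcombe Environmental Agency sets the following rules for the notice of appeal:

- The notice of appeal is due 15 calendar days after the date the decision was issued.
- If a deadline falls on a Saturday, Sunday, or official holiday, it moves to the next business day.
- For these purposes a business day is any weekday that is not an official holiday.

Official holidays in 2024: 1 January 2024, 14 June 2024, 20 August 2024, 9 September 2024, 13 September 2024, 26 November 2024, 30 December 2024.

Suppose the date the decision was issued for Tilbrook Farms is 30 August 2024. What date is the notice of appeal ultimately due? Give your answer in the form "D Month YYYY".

Trigger date 30 August 2024 + 15 calendar days = 14 September 2024.
14 September 2024 falls on a Saturday. Rolling to the next business day gives 16 September 2024, a Monday.
So the filing is due 16 September 2024.

16 September 2024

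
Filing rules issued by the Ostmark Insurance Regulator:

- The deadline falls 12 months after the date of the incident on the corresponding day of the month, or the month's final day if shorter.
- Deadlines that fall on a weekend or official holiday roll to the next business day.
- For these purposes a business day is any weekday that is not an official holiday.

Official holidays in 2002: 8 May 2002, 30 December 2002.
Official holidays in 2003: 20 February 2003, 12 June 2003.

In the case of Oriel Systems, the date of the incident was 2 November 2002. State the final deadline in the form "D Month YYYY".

12 months from 2 November 2002 is 2 November 2003.
2 November 2003 falls on a Sunday. Rolling to the next business day gives 3 November 2003, a Monday.
The final due date is 3 November 2003.

3 November 2003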